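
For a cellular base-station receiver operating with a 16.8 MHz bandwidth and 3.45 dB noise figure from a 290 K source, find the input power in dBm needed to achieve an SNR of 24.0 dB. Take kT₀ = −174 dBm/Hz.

−74.3 dBm

Sensitivity = −174 + 10 log₁₀(B) + NF + SNR_min
= −174 + 72.25 + 3.45 + 24.0
= −74.30 dBm → −74.3 dBm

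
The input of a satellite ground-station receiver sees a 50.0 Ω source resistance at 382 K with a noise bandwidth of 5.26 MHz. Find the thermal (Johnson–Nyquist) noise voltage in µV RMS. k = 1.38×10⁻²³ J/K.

2.35 µV

V_n = √(4kTRB)
4kTRB = 4 × 1.38×10⁻²³ × 382 × 5.00×10¹ × 5.26×10⁶ = 5.55×10⁻¹² V²
V_n = √(5.55×10⁻¹²) = 2.35×10⁻⁶ V = 2.35 µV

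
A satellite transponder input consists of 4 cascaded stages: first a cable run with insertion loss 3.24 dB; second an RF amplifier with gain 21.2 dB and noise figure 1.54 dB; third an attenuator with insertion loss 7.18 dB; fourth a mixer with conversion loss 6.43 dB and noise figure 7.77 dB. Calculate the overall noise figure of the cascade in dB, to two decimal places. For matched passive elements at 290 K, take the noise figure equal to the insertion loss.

Convert to linear (a loss of L dB is a gain of −L dB): F_i = 10^(NF_i/10), G_i = 10^(G_i,dB/10)
  Stage 1: F_1 = 10^(3.24/10) = 2.109, G_1 = 10^(−3.24/10) = 0.4742
  Stage 2: F_2 = 10^(1.54/10) = 1.426, G_2 = 10^(21.2/10) = 131.8
  Stage 3: F_3 = 10^(7.18/10) = 5.224, G_3 = 10^(−7.18/10) = 0.1914
  Stage 4: F_4 = 10^(7.77/10) = 5.984, G_4 = 10^(−6.43/10) = 0.2275
Friis cascade:
  F = 2.109 + (1.426 − 1)/0.4742 + (5.224 − 1)/62.52 + (5.984 − 1)/11.97 = 3.490
NF = 10 log₁₀(3.490) = 5.43 dB

5.43 dB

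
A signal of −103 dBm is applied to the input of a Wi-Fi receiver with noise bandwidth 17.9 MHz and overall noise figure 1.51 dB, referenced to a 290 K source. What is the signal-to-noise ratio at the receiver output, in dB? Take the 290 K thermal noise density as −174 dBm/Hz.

−3.0 dB

Noise floor: N = −174 + 10 log₁₀(B) + NF
10 log₁₀(1.79×10⁷) = 72.53 dB
N = −174 + 72.53 + 1.51 = −99.96 dBm
SNR = P_sig − N = −103 − (−99.96) = −3.04 dB → −3.0 dB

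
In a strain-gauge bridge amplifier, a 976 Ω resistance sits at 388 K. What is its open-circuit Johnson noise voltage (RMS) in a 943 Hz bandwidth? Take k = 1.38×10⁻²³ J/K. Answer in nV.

V_n = √(4kTRB)
4kTRB = 4 × 1.38×10⁻²³ × 388 × 9.76×10² × 9.43×10² = 1.97×10⁻¹⁴ V²
V_n = √(1.97×10⁻¹⁴) = 1.40×10⁻⁷ V = 140 nV

140 nV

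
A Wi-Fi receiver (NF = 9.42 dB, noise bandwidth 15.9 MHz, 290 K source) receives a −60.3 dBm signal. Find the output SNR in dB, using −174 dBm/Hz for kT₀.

32.3 dB

Noise floor: N = −174 + 10 log₁₀(B) + NF
10 log₁₀(1.59×10⁷) = 72.01 dB
N = −174 + 72.01 + 9.42 = −92.57 dBm
SNR = P_sig − N = −60.3 − (−92.57) = 32.27 dB → 32.3 dB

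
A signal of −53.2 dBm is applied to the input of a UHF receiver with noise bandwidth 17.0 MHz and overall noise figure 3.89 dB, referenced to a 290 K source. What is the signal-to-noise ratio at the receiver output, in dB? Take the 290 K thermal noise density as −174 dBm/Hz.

Noise floor: N = −174 + 10 log₁₀(B) + NF
10 log₁₀(1.70×10⁷) = 72.3 dB
N = −174 + 72.3 + 3.89 = −97.81 dBm
SNR = P_sig − N = −53.2 − (−97.81) = 44.61 dB → 44.6 dB

44.6 dB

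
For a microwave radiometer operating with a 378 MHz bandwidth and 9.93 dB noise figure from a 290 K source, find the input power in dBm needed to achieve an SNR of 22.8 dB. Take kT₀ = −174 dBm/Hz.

Sensitivity = −174 + 10 log₁₀(B) + NF + SNR_min
= −174 + 85.77 + 9.93 + 22.8
= −55.50 dBm → −55.5 dBm

−55.5 dBm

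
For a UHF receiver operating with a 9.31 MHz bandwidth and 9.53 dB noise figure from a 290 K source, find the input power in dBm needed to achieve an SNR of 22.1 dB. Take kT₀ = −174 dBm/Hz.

Sensitivity = −174 + 10 log₁₀(B) + NF + SNR_min
= −174 + 69.69 + 9.53 + 22.1
= −72.68 dBm → −72.7 dBm

−72.7 dBm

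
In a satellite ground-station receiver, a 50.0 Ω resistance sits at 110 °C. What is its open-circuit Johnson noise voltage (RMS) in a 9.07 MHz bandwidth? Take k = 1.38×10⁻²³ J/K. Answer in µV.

3.10 µV

T = 110 °C + 273.15 = 383.15 K
V_n = √(4kTRB)
4kTRB = 4 × 1.38×10⁻²³ × 383.15 × 5.00×10¹ × 9.07×10⁶ = 9.59×10⁻¹² V²
V_n = √(9.59×10⁻¹²) = 3.10×10⁻⁶ V = 3.10 µV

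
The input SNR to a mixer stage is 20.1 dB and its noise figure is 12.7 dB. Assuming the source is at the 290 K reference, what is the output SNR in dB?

7.4 dB

By definition F = SNR_in/SNR_out, so in dB: SNR_out = SNR_in − NF
SNR_out = 20.1 − 12.7 = 7.4 dB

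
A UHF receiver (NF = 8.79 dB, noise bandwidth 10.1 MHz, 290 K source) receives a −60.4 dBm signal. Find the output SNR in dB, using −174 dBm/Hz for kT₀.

Noise floor: N = −174 + 10 log₁₀(B) + NF
10 log₁₀(1.01×10⁷) = 70.04 dB
N = −174 + 70.04 + 8.79 = −95.17 dBm
SNR = P_sig − N = −60.4 − (−95.17) = 34.77 dB → 34.8 dB

34.8 dB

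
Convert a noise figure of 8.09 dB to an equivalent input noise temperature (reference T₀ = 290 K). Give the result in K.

F = 10^(8.09/10) = 6.44169
T_e = (F − 1)·T₀ = (6.44169 − 1) × 290 = 1578 K

1578 K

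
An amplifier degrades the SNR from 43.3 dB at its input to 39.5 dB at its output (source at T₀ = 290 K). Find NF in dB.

NF (dB) = SNR_in(dB) − SNR_out(dB) when the source is at T₀
NF = 43.3 − 39.5 = 3.8 dB

3.8 dB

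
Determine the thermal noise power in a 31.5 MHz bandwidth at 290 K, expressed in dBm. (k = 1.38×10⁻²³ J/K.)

−99.0 dBm

P_n = kTB = 1.38×10⁻²³ × 290 × 3.15×10⁷ = 1.26×10⁻¹³ W
In dBm: 10 log₁₀(1.26×10⁻¹³ / 10⁻³) = −99.0 dBm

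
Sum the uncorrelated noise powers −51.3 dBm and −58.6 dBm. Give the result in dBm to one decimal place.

−50.6 dBm

Convert to linear, add, convert back:
P₁ = 7.41×10⁻⁹ W, P₂ = 1.38×10⁻⁹ W
P_tot = 8.79×10⁻⁹ W → 10 log₁₀(P_tot / 10⁻³) = −50.6 dBm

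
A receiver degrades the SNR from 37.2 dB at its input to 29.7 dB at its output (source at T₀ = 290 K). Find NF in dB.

7.5 dB

NF (dB) = SNR_in(dB) − SNR_out(dB) when the source is at T₀
NF = 37.2 − 29.7 = 7.5 dB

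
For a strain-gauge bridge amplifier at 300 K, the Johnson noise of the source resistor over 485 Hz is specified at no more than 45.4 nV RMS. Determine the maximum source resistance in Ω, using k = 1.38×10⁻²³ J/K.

257 Ω

Johnson–Nyquist: V_n = √(4kTRB) ⇒ R = V_n² / (4kTB)
4kTB = 4 × 1.38×10⁻²³ × 300 × 4.85×10² = 8.03×10⁻¹⁸
R = (4.54×10⁻⁸)² / 8.03×10⁻¹⁸ = 2.57×10² Ω = 257 Ω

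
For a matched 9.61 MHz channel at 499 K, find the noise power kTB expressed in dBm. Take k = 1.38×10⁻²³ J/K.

P_n = kTB = 1.38×10⁻²³ × 499 × 9.61×10⁶ = 6.62×10⁻¹⁴ W
In dBm: 10 log₁₀(6.62×10⁻¹⁴ / 10⁻³) = −101.8 dBm

−101.8 dBm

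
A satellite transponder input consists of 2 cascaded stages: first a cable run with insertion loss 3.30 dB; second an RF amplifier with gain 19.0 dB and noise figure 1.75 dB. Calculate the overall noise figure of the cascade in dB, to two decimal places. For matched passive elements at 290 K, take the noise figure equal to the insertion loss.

5.05 dB

Convert to linear (a loss of L dB is a gain of −L dB): F_i = 10^(NF_i/10), G_i = 10^(G_i,dB/10)
  Stage 1: F_1 = 10^(3.30/10) = 2.138, G_1 = 10^(−3.30/10) = 0.4677
  Stage 2: F_2 = 10^(1.75/10) = 1.496, G_2 = 10^(19.0/10) = 79.43
Friis cascade:
  F = 2.138 + (1.496 − 1)/0.4677 = 3.199
NF = 10 log₁₀(3.199) = 5.05 dB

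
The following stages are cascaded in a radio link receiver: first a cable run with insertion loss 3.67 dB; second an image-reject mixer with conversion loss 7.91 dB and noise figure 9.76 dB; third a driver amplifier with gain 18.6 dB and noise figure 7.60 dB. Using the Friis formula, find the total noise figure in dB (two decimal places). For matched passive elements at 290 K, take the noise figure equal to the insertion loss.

19.56 dB

Convert to linear (a loss of L dB is a gain of −L dB): F_i = 10^(NF_i/10), G_i = 10^(G_i,dB/10)
  Stage 1: F_1 = 10^(3.67/10) = 2.328, G_1 = 10^(−3.67/10) = 0.4295
  Stage 2: F_2 = 10^(9.76/10) = 9.462, G_2 = 10^(−7.91/10) = 0.1618
  Stage 3: F_3 = 10^(7.60/10) = 5.754, G_3 = 10^(18.6/10) = 72.44
Friis cascade:
  F = 2.328 + (9.462 − 1)/0.4295 + (5.754 − 1)/0.06950 = 90.44
NF = 10 log₁₀(90.44) = 19.56 dB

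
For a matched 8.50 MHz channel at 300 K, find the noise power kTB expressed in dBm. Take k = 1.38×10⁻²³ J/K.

P_n = kTB = 1.38×10⁻²³ × 300 × 8.50×10⁶ = 3.52×10⁻¹⁴ W
In dBm: 10 log₁₀(3.52×10⁻¹⁴ / 10⁻³) = −104.5 dBm

−104.5 dBm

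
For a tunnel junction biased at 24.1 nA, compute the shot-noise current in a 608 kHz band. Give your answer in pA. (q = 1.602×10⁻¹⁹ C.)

68.5 pA

I_n = √(2qI·B)
2qI·B = 2 × 1.602×10⁻¹⁹ × 2.41×10⁻⁸ × 6.08×10⁵ = 4.69×10⁻²¹ A²
I_n = √(4.69×10⁻²¹) = 6.85×10⁻¹¹ A = 68.5 pA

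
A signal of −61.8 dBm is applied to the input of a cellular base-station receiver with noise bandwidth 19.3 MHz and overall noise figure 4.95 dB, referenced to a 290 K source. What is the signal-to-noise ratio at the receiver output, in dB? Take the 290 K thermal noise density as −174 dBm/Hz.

Noise floor: N = −174 + 10 log₁₀(B) + NF
10 log₁₀(1.93×10⁷) = 72.86 dB
N = −174 + 72.86 + 4.95 = −96.19 dBm
SNR = P_sig − N = −61.8 − (−96.19) = 34.39 dB → 34.4 dB

34.4 dB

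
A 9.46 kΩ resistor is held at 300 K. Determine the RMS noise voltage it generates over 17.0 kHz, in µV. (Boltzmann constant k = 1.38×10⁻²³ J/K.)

V_n = √(4kTRB)
4kTRB = 4 × 1.38×10⁻²³ × 300 × 9.46×10³ × 1.70×10⁴ = 2.66×10⁻¹² V²
V_n = √(2.66×10⁻¹²) = 1.63×10⁻⁶ V = 1.63 µV

1.63 µV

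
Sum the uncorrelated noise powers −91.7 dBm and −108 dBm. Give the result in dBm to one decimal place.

−91.6 dBm

Convert to linear, add, convert back:
P₁ = 6.76×10⁻¹³ W, P₂ = 1.58×10⁻¹⁴ W
P_tot = 6.92×10⁻¹³ W → 10 log₁₀(P_tot / 10⁻³) = −91.6 dBm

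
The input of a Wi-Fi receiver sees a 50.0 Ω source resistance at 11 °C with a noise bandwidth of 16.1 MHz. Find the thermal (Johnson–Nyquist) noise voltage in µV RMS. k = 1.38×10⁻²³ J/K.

T = 11 °C + 273.15 = 284.15 K
V_n = √(4kTRB)
4kTRB = 4 × 1.38×10⁻²³ × 284.15 × 5.00×10¹ × 1.61×10⁷ = 1.26×10⁻¹¹ V²
V_n = √(1.26×10⁻¹¹) = 3.55×10⁻⁶ V = 3.55 µV

3.55 µV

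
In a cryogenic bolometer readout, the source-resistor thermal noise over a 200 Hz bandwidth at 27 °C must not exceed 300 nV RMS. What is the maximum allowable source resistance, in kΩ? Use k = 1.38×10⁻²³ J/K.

27.2 kΩ

T = 27 °C + 273.15 = 300.15 K
Johnson–Nyquist: V_n = √(4kTRB) ⇒ R = V_n² / (4kTB)
4kTB = 4 × 1.38×10⁻²³ × 300.15 × 2.00×10² = 3.31×10⁻¹⁸
R = (3.00×10⁻⁷)² / 3.31×10⁻¹⁸ = 2.72×10⁴ Ω = 27.2 kΩ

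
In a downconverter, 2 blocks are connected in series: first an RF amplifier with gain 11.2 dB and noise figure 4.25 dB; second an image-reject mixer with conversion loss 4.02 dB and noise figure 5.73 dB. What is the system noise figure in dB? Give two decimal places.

4.58 dB

Convert to linear (a loss of L dB is a gain of −L dB): F_i = 10^(NF_i/10), G_i = 10^(G_i,dB/10)
  Stage 1: F_1 = 10^(4.25/10) = 2.661, G_1 = 10^(11.2/10) = 13.18
  Stage 2: F_2 = 10^(5.73/10) = 3.741, G_2 = 10^(−4.02/10) = 0.3963
Friis cascade:
  F = 2.661 + (3.741 − 1)/13.18 = 2.869
NF = 10 log₁₀(2.869) = 4.58 dB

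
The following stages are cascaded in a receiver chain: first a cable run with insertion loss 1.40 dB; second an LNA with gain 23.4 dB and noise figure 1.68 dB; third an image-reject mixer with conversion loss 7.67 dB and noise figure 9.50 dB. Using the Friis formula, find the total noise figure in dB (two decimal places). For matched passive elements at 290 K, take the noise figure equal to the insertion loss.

3.19 dB

Convert to linear (a loss of L dB is a gain of −L dB): F_i = 10^(NF_i/10), G_i = 10^(G_i,dB/10)
  Stage 1: F_1 = 10^(1.40/10) = 1.380, G_1 = 10^(−1.40/10) = 0.7244
  Stage 2: F_2 = 10^(1.68/10) = 1.472, G_2 = 10^(23.4/10) = 218.8
  Stage 3: F_3 = 10^(9.50/10) = 8.913, G_3 = 10^(−7.67/10) = 0.1710
Friis cascade:
  F = 1.380 + (1.472 − 1)/0.7244 + (8.913 − 1)/158.5 = 2.082
NF = 10 log₁₀(2.082) = 3.19 dB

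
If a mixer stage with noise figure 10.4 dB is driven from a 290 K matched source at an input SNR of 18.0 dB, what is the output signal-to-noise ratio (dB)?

7.6 dB

By definition F = SNR_in/SNR_out, so in dB: SNR_out = SNR_in − NF
SNR_out = 18.0 − 10.4 = 7.6 dB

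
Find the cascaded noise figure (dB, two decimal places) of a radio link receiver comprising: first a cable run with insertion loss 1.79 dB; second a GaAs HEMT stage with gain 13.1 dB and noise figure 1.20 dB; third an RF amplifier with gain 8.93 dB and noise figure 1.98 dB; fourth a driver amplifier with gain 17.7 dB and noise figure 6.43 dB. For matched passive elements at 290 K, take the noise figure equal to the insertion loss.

3.15 dB

Convert to linear (a loss of L dB is a gain of −L dB): F_i = 10^(NF_i/10), G_i = 10^(G_i,dB/10)
  Stage 1: F_1 = 10^(1.79/10) = 1.510, G_1 = 10^(−1.79/10) = 0.6622
  Stage 2: F_2 = 10^(1.20/10) = 1.318, G_2 = 10^(13.1/10) = 20.42
  Stage 3: F_3 = 10^(1.98/10) = 1.578, G_3 = 10^(8.93/10) = 7.816
  Stage 4: F_4 = 10^(6.43/10) = 4.395, G_4 = 10^(17.7/10) = 58.88
Friis cascade:
  F = 1.510 + (1.318 − 1)/0.6622 + (1.578 − 1)/13.52 + (4.395 − 1)/105.7 = 2.066
NF = 10 log₁₀(2.066) = 3.15 dB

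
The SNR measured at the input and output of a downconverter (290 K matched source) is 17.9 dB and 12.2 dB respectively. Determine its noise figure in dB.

5.7 dB

NF (dB) = SNR_in(dB) − SNR_out(dB) when the source is at T₀
NF = 17.9 − 12.2 = 5.7 dB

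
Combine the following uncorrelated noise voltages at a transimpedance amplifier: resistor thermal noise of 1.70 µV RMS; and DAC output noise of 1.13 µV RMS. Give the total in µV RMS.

2.04 µV

Uncorrelated sources add in power (mean-square): V_tot = √(ΣV_i²)
V_tot = √[(1.70×10⁻⁶)² + (1.13×10⁻⁶)²] = 2.04×10⁻⁶ V = 2.04 µV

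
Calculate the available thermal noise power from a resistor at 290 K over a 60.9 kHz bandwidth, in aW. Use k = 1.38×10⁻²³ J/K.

244 aW

P_n = kTB = 1.38×10⁻²³ × 290 × 6.09×10⁴ = 2.44×10⁻¹⁶ W = 244 aW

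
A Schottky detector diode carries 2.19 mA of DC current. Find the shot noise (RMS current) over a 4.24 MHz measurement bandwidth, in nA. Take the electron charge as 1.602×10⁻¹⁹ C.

54.5 nA

I_n = √(2qI·B)
2qI·B = 2 × 1.602×10⁻¹⁹ × 2.19×10⁻³ × 4.24×10⁶ = 2.98×10⁻¹⁵ A²
I_n = √(2.98×10⁻¹⁵) = 5.45×10⁻⁸ A = 54.5 nA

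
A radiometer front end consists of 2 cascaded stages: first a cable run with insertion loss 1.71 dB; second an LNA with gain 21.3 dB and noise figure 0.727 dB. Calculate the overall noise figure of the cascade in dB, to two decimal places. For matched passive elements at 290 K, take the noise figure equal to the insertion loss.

Convert to linear (a loss of L dB is a gain of −L dB): F_i = 10^(NF_i/10), G_i = 10^(G_i,dB/10)
  Stage 1: F_1 = 10^(1.71/10) = 1.483, G_1 = 10^(−1.71/10) = 0.6745
  Stage 2: F_2 = 10^(0.727/10) = 1.182, G_2 = 10^(21.3/10) = 134.9
Friis cascade:
  F = 1.483 + (1.182 − 1)/0.6745 = 1.753
NF = 10 log₁₀(1.753) = 2.44 dB

2.44 dB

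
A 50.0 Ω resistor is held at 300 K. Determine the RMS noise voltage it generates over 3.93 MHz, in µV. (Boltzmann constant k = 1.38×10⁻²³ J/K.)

1.80 µV

V_n = √(4kTRB)
4kTRB = 4 × 1.38×10⁻²³ × 300 × 5.00×10¹ × 3.93×10⁶ = 3.25×10⁻¹² V²
V_n = √(3.25×10⁻¹²) = 1.80×10⁻⁶ V = 1.80 µV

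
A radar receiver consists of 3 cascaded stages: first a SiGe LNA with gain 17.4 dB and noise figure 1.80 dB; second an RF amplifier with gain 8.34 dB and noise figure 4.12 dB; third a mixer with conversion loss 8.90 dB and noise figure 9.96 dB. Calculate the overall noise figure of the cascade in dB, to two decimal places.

Convert to linear (a loss of L dB is a gain of −L dB): F_i = 10^(NF_i/10), G_i = 10^(G_i,dB/10)
  Stage 1: F_1 = 10^(1.80/10) = 1.514, G_1 = 10^(17.4/10) = 54.95
  Stage 2: F_2 = 10^(4.12/10) = 2.582, G_2 = 10^(8.34/10) = 6.823
  Stage 3: F_3 = 10^(9.96/10) = 9.908, G_3 = 10^(−8.90/10) = 0.1288
Friis cascade:
  F = 1.514 + (2.582 − 1)/54.95 + (9.908 − 1)/375.0 = 1.566
NF = 10 log₁₀(1.566) = 1.95 dB

1.95 dB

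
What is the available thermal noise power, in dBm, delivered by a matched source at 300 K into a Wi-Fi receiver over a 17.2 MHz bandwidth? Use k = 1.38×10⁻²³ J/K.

−101.5 dBm

P_n = kTB = 1.38×10⁻²³ × 300 × 1.72×10⁷ = 7.12×10⁻¹⁴ W
In dBm: 10 log₁₀(7.12×10⁻¹⁴ / 10⁻³) = −101.5 dBm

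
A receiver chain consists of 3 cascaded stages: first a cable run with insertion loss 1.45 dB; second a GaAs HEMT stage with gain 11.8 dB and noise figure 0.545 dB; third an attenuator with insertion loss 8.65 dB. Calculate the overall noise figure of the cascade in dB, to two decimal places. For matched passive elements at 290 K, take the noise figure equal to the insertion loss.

3.36 dB

Convert to linear (a loss of L dB is a gain of −L dB): F_i = 10^(NF_i/10), G_i = 10^(G_i,dB/10)
  Stage 1: F_1 = 10^(1.45/10) = 1.396, G_1 = 10^(−1.45/10) = 0.7161
  Stage 2: F_2 = 10^(0.545/10) = 1.134, G_2 = 10^(11.8/10) = 15.14
  Stage 3: F_3 = 10^(8.65/10) = 7.328, G_3 = 10^(−8.65/10) = 0.1365
Friis cascade:
  F = 1.396 + (1.134 − 1)/0.7161 + (7.328 − 1)/10.84 = 2.167
NF = 10 log₁₀(2.167) = 3.36 dB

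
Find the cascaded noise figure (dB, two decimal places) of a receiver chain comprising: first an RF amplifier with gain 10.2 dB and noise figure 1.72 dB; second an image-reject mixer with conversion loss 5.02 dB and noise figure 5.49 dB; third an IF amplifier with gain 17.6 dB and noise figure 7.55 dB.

4.98 dB

Convert to linear (a loss of L dB is a gain of −L dB): F_i = 10^(NF_i/10), G_i = 10^(G_i,dB/10)
  Stage 1: F_1 = 10^(1.72/10) = 1.486, G_1 = 10^(10.2/10) = 10.47
  Stage 2: F_2 = 10^(5.49/10) = 3.540, G_2 = 10^(−5.02/10) = 0.3148
  Stage 3: F_3 = 10^(7.55/10) = 5.689, G_3 = 10^(17.6/10) = 57.54
Friis cascade:
  F = 1.486 + (3.540 − 1)/10.47 + (5.689 − 1)/3.296 = 3.151
NF = 10 log₁₀(3.151) = 4.98 dB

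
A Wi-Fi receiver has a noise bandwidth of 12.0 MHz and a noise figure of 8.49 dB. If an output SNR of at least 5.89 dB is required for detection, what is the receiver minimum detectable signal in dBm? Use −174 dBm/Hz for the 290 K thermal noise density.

Sensitivity = −174 + 10 log₁₀(B) + NF + SNR_min
= −174 + 70.79 + 8.49 + 5.89
= −88.83 dBm → −88.8 dBm

−88.8 dBm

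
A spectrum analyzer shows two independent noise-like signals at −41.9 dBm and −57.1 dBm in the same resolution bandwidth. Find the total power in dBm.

−41.8 dBm

Convert to linear, add, convert back:
P₁ = 6.46×10⁻⁸ W, P₂ = 1.95×10⁻⁹ W
P_tot = 6.65×10⁻⁸ W → 10 log₁₀(P_tot / 10⁻³) = −41.8 dBm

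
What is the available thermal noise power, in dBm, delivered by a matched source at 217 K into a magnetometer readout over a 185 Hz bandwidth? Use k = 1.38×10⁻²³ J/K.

−152.6 dBm

P_n = kTB = 1.38×10⁻²³ × 217 × 1.85×10² = 5.54×10⁻¹⁹ W
In dBm: 10 log₁₀(5.54×10⁻¹⁹ / 10⁻³) = −152.6 dBm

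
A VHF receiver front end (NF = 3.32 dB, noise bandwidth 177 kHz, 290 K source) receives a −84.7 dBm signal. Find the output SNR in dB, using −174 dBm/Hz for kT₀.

33.5 dB

Noise floor: N = −174 + 10 log₁₀(B) + NF
10 log₁₀(1.77×10⁵) = 52.48 dB
N = −174 + 52.48 + 3.32 = −118.20 dBm
SNR = P_sig − N = −84.7 − (−118.20) = 33.50 dB → 33.5 dB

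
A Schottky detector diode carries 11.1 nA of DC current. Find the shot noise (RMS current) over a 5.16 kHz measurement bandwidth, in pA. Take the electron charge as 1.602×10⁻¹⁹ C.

I_n = √(2qI·B)
2qI·B = 2 × 1.602×10⁻¹⁹ × 1.11×10⁻⁸ × 5.16×10³ = 1.84×10⁻²³ A²
I_n = √(1.84×10⁻²³) = 4.28×10⁻¹² A = 4.28 pA

4.28 pA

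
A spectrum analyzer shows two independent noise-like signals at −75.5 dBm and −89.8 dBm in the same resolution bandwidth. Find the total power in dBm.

−75.3 dBm

Convert to linear, add, convert back:
P₁ = 2.82×10⁻¹¹ W, P₂ = 1.05×10⁻¹² W
P_tot = 2.92×10⁻¹¹ W → 10 log₁₀(P_tot / 10⁻³) = −75.3 dBm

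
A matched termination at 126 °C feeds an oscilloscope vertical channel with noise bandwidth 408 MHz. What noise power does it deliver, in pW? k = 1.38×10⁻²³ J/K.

2.25 pW

T = 126 °C + 273.15 = 399.15 K
P_n = kTB = 1.38×10⁻²³ × 399.15 × 4.08×10⁸ = 2.25×10⁻¹² W = 2.25 pW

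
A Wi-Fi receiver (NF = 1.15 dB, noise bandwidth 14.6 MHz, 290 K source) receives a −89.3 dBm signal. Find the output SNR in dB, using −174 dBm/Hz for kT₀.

11.9 dB

Noise floor: N = −174 + 10 log₁₀(B) + NF
10 log₁₀(1.46×10⁷) = 71.64 dB
N = −174 + 71.64 + 1.15 = −101.21 dBm
SNR = P_sig − N = −89.3 − (−101.21) = 11.91 dB → 11.9 dB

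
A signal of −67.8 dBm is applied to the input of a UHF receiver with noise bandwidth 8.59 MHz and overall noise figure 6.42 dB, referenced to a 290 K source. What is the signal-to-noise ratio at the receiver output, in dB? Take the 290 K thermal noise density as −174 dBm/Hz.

30.4 dB

Noise floor: N = −174 + 10 log₁₀(B) + NF
10 log₁₀(8.59×10⁶) = 69.34 dB
N = −174 + 69.34 + 6.42 = −98.24 dBm
SNR = P_sig − N = −67.8 − (−98.24) = 30.44 dB → 30.4 dB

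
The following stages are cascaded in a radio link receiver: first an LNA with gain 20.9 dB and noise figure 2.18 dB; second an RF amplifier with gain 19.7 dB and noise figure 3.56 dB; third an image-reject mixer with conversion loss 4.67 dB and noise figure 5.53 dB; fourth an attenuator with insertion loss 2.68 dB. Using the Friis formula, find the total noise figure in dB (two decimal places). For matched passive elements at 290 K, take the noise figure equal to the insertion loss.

2.21 dB

Convert to linear (a loss of L dB is a gain of −L dB): F_i = 10^(NF_i/10), G_i = 10^(G_i,dB/10)
  Stage 1: F_1 = 10^(2.18/10) = 1.652, G_1 = 10^(20.9/10) = 123.0
  Stage 2: F_2 = 10^(3.56/10) = 2.270, G_2 = 10^(19.7/10) = 93.33
  Stage 3: F_3 = 10^(5.53/10) = 3.573, G_3 = 10^(−4.67/10) = 0.3412
  Stage 4: F_4 = 10^(2.68/10) = 1.854, G_4 = 10^(−2.68/10) = 0.5395
Friis cascade:
  F = 1.652 + (2.270 − 1)/123.0 + (3.573 − 1)/1.148×10⁴ + (1.854 − 1)/3917 = 1.663
NF = 10 log₁₀(1.663) = 2.21 dB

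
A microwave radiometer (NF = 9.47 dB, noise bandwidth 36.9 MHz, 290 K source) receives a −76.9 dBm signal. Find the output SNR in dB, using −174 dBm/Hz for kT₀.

12.0 dB

Noise floor: N = −174 + 10 log₁₀(B) + NF
10 log₁₀(3.69×10⁷) = 75.67 dB
N = −174 + 75.67 + 9.47 = −88.86 dBm
SNR = P_sig − N = −76.9 − (−88.86) = 11.96 dB → 12.0 dB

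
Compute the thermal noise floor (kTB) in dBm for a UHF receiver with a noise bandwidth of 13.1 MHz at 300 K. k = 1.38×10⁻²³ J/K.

−102.7 dBm

P_n = kTB = 1.38×10⁻²³ × 300 × 1.31×10⁷ = 5.42×10⁻¹⁴ W
In dBm: 10 log₁₀(5.42×10⁻¹⁴ / 10⁻³) = −102.7 dBm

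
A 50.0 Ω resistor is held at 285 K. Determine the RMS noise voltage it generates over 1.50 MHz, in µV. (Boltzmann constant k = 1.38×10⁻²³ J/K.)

V_n = √(4kTRB)
4kTRB = 4 × 1.38×10⁻²³ × 285 × 5.00×10¹ × 1.50×10⁶ = 1.18×10⁻¹² V²
V_n = √(1.18×10⁻¹²) = 1.09×10⁻⁶ V = 1.09 µV

1.09 µV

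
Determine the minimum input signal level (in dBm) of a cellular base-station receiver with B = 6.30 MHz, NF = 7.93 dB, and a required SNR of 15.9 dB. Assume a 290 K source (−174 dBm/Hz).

Sensitivity = −174 + 10 log₁₀(B) + NF + SNR_min
= −174 + 67.99 + 7.93 + 15.9
= −82.18 dBm → −82.2 dBm

−82.2 dBm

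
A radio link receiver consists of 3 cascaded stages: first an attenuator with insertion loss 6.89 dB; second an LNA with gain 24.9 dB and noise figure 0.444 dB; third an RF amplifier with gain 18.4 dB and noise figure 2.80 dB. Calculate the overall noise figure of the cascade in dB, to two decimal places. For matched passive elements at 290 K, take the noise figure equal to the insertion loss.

Convert to linear (a loss of L dB is a gain of −L dB): F_i = 10^(NF_i/10), G_i = 10^(G_i,dB/10)
  Stage 1: F_1 = 10^(6.89/10) = 4.887, G_1 = 10^(−6.89/10) = 0.2046
  Stage 2: F_2 = 10^(0.444/10) = 1.108, G_2 = 10^(24.9/10) = 309.0
  Stage 3: F_3 = 10^(2.80/10) = 1.905, G_3 = 10^(18.4/10) = 69.18
Friis cascade:
  F = 4.887 + (1.108 − 1)/0.2046 + (1.905 − 1)/63.24 = 5.427
NF = 10 log₁₀(5.427) = 7.35 dB

7.35 dB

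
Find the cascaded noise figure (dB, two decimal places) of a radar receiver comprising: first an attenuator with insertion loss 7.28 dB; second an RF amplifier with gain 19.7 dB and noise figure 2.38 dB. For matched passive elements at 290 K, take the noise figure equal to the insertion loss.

Convert to linear (a loss of L dB is a gain of −L dB): F_i = 10^(NF_i/10), G_i = 10^(G_i,dB/10)
  Stage 1: F_1 = 10^(7.28/10) = 5.346, G_1 = 10^(−7.28/10) = 0.1871
  Stage 2: F_2 = 10^(2.38/10) = 1.730, G_2 = 10^(19.7/10) = 93.33
Friis cascade:
  F = 5.346 + (1.730 − 1)/0.1871 = 9.247
NF = 10 log₁₀(9.247) = 9.66 dB

9.66 dB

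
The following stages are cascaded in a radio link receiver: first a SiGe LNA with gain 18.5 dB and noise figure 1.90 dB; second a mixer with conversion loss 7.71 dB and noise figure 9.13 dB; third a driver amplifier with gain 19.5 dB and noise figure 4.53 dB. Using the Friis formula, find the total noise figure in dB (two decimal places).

Convert to linear (a loss of L dB is a gain of −L dB): F_i = 10^(NF_i/10), G_i = 10^(G_i,dB/10)
  Stage 1: F_1 = 10^(1.90/10) = 1.549, G_1 = 10^(18.5/10) = 70.79
  Stage 2: F_2 = 10^(9.13/10) = 8.185, G_2 = 10^(−7.71/10) = 0.1694
  Stage 3: F_3 = 10^(4.53/10) = 2.838, G_3 = 10^(19.5/10) = 89.13
Friis cascade:
  F = 1.549 + (8.185 − 1)/70.79 + (2.838 − 1)/11.99 = 1.804
NF = 10 log₁₀(1.804) = 2.56 dB

2.56 dB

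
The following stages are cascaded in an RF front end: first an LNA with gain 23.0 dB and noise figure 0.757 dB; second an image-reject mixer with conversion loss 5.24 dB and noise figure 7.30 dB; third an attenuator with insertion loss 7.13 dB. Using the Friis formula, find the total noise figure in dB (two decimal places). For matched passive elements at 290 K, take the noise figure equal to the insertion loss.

Convert to linear (a loss of L dB is a gain of −L dB): F_i = 10^(NF_i/10), G_i = 10^(G_i,dB/10)
  Stage 1: F_1 = 10^(0.757/10) = 1.190, G_1 = 10^(23.0/10) = 199.5
  Stage 2: F_2 = 10^(7.30/10) = 5.370, G_2 = 10^(−5.24/10) = 0.2992
  Stage 3: F_3 = 10^(7.13/10) = 5.164, G_3 = 10^(−7.13/10) = 0.1936
Friis cascade:
  F = 1.190 + (5.370 − 1)/199.5 + (5.164 − 1)/59.70 = 1.282
NF = 10 log₁₀(1.282) = 1.08 dB

1.08 dB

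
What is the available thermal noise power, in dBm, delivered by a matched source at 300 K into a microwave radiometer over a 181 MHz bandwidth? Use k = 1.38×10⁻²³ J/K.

P_n = kTB = 1.38×10⁻²³ × 300 × 1.81×10⁸ = 7.49×10⁻¹³ W
In dBm: 10 log₁₀(7.49×10⁻¹³ / 10⁻³) = −91.3 dBm

−91.3 dBm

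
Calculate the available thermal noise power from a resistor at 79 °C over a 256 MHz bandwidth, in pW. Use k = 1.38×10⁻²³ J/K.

T = 79 °C + 273.15 = 352.15 K
P_n = kTB = 1.38×10⁻²³ × 352.15 × 2.56×10⁸ = 1.24×10⁻¹² W = 1.24 pW

1.24 pW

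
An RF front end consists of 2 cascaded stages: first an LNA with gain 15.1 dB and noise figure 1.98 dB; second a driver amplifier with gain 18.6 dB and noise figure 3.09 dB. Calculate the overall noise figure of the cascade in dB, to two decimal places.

Convert to linear (a loss of L dB is a gain of −L dB): F_i = 10^(NF_i/10), G_i = 10^(G_i,dB/10)
  Stage 1: F_1 = 10^(1.98/10) = 1.578, G_1 = 10^(15.1/10) = 32.36
  Stage 2: F_2 = 10^(3.09/10) = 2.037, G_2 = 10^(18.6/10) = 72.44
Friis cascade:
  F = 1.578 + (2.037 − 1)/32.36 = 1.610
NF = 10 log₁₀(1.610) = 2.07 dB

2.07 dB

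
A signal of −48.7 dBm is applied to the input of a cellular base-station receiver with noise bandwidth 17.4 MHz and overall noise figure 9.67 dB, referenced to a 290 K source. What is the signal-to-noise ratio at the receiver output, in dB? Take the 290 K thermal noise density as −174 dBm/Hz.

43.2 dB

Noise floor: N = −174 + 10 log₁₀(B) + NF
10 log₁₀(1.74×10⁷) = 72.41 dB
N = −174 + 72.41 + 9.67 = −91.92 dBm
SNR = P_sig − N = −48.7 − (−91.92) = 43.22 dB → 43.2 dB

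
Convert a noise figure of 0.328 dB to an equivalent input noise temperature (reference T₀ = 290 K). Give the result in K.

F = 10^(0.328/10) = 1.07845
T_e = (F − 1)·T₀ = (1.07845 − 1) × 290 = 22.8 K

22.8 K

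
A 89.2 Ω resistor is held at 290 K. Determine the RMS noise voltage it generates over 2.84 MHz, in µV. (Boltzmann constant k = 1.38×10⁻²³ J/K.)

2.01 µV

V_n = √(4kTRB)
4kTRB = 4 × 1.38×10⁻²³ × 290 × 8.92×10¹ × 2.84×10⁶ = 4.06×10⁻¹² V²
V_n = √(4.06×10⁻¹²) = 2.01×10⁻⁶ V = 2.01 µV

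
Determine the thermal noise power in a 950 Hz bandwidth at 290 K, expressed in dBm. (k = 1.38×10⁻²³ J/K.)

−144.2 dBm

P_n = kTB = 1.38×10⁻²³ × 290 × 9.50×10² = 3.80×10⁻¹⁸ W
In dBm: 10 log₁₀(3.80×10⁻¹⁸ / 10⁻³) = −144.2 dBm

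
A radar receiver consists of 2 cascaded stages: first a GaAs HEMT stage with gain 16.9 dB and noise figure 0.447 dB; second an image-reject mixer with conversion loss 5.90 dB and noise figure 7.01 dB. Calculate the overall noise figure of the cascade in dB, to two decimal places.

Convert to linear (a loss of L dB is a gain of −L dB): F_i = 10^(NF_i/10), G_i = 10^(G_i,dB/10)
  Stage 1: F_1 = 10^(0.447/10) = 1.108, G_1 = 10^(16.9/10) = 48.98
  Stage 2: F_2 = 10^(7.01/10) = 5.023, G_2 = 10^(−5.90/10) = 0.2570
Friis cascade:
  F = 1.108 + (5.023 − 1)/48.98 = 1.191
NF = 10 log₁₀(1.191) = 0.76 dB

0.76 dB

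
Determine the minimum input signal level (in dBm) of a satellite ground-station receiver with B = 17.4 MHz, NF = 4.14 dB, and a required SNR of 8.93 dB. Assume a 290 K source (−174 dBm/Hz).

−88.5 dBm

Sensitivity = −174 + 10 log₁₀(B) + NF + SNR_min
= −174 + 72.41 + 4.14 + 8.93
= −88.52 dBm → −88.5 dBm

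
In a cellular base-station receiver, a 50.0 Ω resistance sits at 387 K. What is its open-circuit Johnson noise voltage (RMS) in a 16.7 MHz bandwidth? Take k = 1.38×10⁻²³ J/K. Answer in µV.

V_n = √(4kTRB)
4kTRB = 4 × 1.38×10⁻²³ × 387 × 5.00×10¹ × 1.67×10⁷ = 1.78×10⁻¹¹ V²
V_n = √(1.78×10⁻¹¹) = 4.22×10⁻⁶ V = 4.22 µV

4.22 µV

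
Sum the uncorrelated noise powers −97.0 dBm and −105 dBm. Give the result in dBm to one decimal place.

Convert to linear, add, convert back:
P₁ = 2.00×10⁻¹³ W, P₂ = 3.16×10⁻¹⁴ W
P_tot = 2.31×10⁻¹³ W → 10 log₁₀(P_tot / 10⁻³) = −96.4 dBm

−96.4 dBm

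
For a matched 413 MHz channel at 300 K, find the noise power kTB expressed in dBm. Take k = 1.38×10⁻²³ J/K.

−87.7 dBm

P_n = kTB = 1.38×10⁻²³ × 300 × 4.13×10⁸ = 1.71×10⁻¹² W
In dBm: 10 log₁₀(1.71×10⁻¹² / 10⁻³) = −87.7 dBm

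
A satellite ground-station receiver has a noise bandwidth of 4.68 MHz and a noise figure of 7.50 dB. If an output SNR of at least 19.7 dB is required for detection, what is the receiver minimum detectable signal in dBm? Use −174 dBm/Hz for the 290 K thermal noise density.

−80.1 dBm

Sensitivity = −174 + 10 log₁₀(B) + NF + SNR_min
= −174 + 66.7 + 7.50 + 19.7
= −80.10 dBm → −80.1 dBm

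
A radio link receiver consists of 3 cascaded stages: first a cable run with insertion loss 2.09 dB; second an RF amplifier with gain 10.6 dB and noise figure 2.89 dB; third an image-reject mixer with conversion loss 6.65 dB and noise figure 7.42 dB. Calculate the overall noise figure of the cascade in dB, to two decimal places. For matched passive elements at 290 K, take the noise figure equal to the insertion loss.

Convert to linear (a loss of L dB is a gain of −L dB): F_i = 10^(NF_i/10), G_i = 10^(G_i,dB/10)
  Stage 1: F_1 = 10^(2.09/10) = 1.618, G_1 = 10^(−2.09/10) = 0.6180
  Stage 2: F_2 = 10^(2.89/10) = 1.945, G_2 = 10^(10.6/10) = 11.48
  Stage 3: F_3 = 10^(7.42/10) = 5.521, G_3 = 10^(−6.65/10) = 0.2163
Friis cascade:
  F = 1.618 + (1.945 − 1)/0.6180 + (5.521 − 1)/7.096 = 3.785
NF = 10 log₁₀(3.785) = 5.78 dB

5.78 dB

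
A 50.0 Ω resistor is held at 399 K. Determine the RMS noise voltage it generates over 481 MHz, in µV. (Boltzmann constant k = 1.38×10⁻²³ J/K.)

23.0 µV

V_n = √(4kTRB)
4kTRB = 4 × 1.38×10⁻²³ × 399 × 5.00×10¹ × 4.81×10⁸ = 5.30×10⁻¹⁰ V²
V_n = √(5.30×10⁻¹⁰) = 2.30×10⁻⁵ V = 23.0 µV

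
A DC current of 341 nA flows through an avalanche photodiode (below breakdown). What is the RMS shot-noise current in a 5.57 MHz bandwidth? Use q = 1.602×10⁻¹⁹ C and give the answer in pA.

I_n = √(2qI·B)
2qI·B = 2 × 1.602×10⁻¹⁹ × 3.41×10⁻⁷ × 5.57×10⁶ = 6.09×10⁻¹⁹ A²
I_n = √(6.09×10⁻¹⁹) = 7.80×10⁻¹⁰ A = 780 pA

780 pA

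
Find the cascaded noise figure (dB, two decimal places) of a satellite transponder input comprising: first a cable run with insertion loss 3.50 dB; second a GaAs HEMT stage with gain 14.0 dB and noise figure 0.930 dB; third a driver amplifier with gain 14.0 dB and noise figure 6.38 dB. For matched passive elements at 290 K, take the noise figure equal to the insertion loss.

Convert to linear (a loss of L dB is a gain of −L dB): F_i = 10^(NF_i/10), G_i = 10^(G_i,dB/10)
  Stage 1: F_1 = 10^(3.50/10) = 2.239, G_1 = 10^(−3.50/10) = 0.4467
  Stage 2: F_2 = 10^(0.930/10) = 1.239, G_2 = 10^(14.0/10) = 25.12
  Stage 3: F_3 = 10^(6.38/10) = 4.345, G_3 = 10^(14.0/10) = 25.12
Friis cascade:
  F = 2.239 + (1.239 − 1)/0.4467 + (4.345 − 1)/11.22 = 3.071
NF = 10 log₁₀(3.071) = 4.87 dB

4.87 dB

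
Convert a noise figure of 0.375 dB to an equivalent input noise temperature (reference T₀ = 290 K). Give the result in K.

F = 10^(0.375/10) = 1.09018
T_e = (F − 1)·T₀ = (1.09018 − 1) × 290 = 26.2 K

26.2 K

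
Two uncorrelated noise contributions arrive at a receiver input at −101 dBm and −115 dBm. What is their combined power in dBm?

−100.8 dBm

Convert to linear, add, convert back:
P₁ = 7.94×10⁻¹⁴ W, P₂ = 3.16×10⁻¹⁵ W
P_tot = 8.26×10⁻¹⁴ W → 10 log₁₀(P_tot / 10⁻³) = −100.8 dBm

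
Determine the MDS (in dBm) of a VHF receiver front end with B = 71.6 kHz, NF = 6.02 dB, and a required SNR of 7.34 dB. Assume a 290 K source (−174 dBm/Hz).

Sensitivity = −174 + 10 log₁₀(B) + NF + SNR_min
= −174 + 48.55 + 6.02 + 7.34
= −112.09 dBm → −112.1 dBm

−112.1 dBm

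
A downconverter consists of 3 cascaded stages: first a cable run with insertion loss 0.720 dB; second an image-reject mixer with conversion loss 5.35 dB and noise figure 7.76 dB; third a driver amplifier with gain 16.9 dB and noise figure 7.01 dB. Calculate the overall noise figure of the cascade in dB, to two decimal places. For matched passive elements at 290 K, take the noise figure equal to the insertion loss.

Convert to linear (a loss of L dB is a gain of −L dB): F_i = 10^(NF_i/10), G_i = 10^(G_i,dB/10)
  Stage 1: F_1 = 10^(0.720/10) = 1.180, G_1 = 10^(−0.720/10) = 0.8472
  Stage 2: F_2 = 10^(7.76/10) = 5.970, G_2 = 10^(−5.35/10) = 0.2917
  Stage 3: F_3 = 10^(7.01/10) = 5.023, G_3 = 10^(16.9/10) = 48.98
Friis cascade:
  F = 1.180 + (5.970 − 1)/0.8472 + (5.023 − 1)/0.2472 = 23.32
NF = 10 log₁₀(23.32) = 13.68 dB

13.68 dB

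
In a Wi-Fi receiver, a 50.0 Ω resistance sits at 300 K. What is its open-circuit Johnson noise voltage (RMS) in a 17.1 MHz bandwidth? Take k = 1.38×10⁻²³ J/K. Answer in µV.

3.76 µV

V_n = √(4kTRB)
4kTRB = 4 × 1.38×10⁻²³ × 300 × 5.00×10¹ × 1.71×10⁷ = 1.42×10⁻¹¹ V²
V_n = √(1.42×10⁻¹¹) = 3.76×10⁻⁶ V = 3.76 µV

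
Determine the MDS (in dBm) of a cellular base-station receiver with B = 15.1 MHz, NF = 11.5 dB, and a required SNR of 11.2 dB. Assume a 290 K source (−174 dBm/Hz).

−79.5 dBm

Sensitivity = −174 + 10 log₁₀(B) + NF + SNR_min
= −174 + 71.79 + 11.5 + 11.2
= −79.51 dBm → −79.5 dBm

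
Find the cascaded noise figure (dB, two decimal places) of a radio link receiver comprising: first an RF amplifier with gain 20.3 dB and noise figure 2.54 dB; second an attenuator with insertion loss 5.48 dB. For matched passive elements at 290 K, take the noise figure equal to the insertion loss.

Convert to linear (a loss of L dB is a gain of −L dB): F_i = 10^(NF_i/10), G_i = 10^(G_i,dB/10)
  Stage 1: F_1 = 10^(2.54/10) = 1.795, G_1 = 10^(20.3/10) = 107.2
  Stage 2: F_2 = 10^(5.48/10) = 3.532, G_2 = 10^(−5.48/10) = 0.2831
Friis cascade:
  F = 1.795 + (3.532 − 1)/107.2 = 1.818
NF = 10 log₁₀(1.818) = 2.60 dB

2.60 dB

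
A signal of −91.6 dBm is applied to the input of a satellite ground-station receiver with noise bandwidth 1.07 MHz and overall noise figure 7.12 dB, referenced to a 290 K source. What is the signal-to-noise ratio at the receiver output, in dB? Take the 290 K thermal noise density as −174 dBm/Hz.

15.0 dB

Noise floor: N = −174 + 10 log₁₀(B) + NF
10 log₁₀(1.07×10⁶) = 60.29 dB
N = −174 + 60.29 + 7.12 = −106.59 dBm
SNR = P_sig − N = −91.6 − (−106.59) = 14.99 dB → 15.0 dB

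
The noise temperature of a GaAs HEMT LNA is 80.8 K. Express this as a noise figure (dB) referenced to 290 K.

F = 1 + T_e/T₀ = 1 + 80.8/290 = 1.27862
NF = 10 log₁₀(1.27862) = 1.07 dB

1.07 dB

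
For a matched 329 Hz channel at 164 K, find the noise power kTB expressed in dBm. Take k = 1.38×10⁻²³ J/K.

−151.3 dBm

P_n = kTB = 1.38×10⁻²³ × 164 × 3.29×10² = 7.45×10⁻¹⁹ W
In dBm: 10 log₁₀(7.45×10⁻¹⁹ / 10⁻³) = −151.3 dBm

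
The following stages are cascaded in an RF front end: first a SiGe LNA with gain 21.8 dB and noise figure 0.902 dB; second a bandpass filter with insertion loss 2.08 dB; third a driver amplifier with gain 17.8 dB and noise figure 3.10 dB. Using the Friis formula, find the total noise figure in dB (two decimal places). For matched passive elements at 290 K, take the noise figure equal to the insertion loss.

0.96 dB

Convert to linear (a loss of L dB is a gain of −L dB): F_i = 10^(NF_i/10), G_i = 10^(G_i,dB/10)
  Stage 1: F_1 = 10^(0.902/10) = 1.231, G_1 = 10^(21.8/10) = 151.4
  Stage 2: F_2 = 10^(2.08/10) = 1.614, G_2 = 10^(−2.08/10) = 0.6194
  Stage 3: F_3 = 10^(3.10/10) = 2.042, G_3 = 10^(17.8/10) = 60.26
Friis cascade:
  F = 1.231 + (1.614 − 1)/151.4 + (2.042 − 1)/93.76 = 1.246
NF = 10 log₁₀(1.246) = 0.96 dB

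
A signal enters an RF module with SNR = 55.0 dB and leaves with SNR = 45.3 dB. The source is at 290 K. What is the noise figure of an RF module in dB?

9.7 dB

NF (dB) = SNR_in(dB) − SNR_out(dB) when the source is at T₀
NF = 55.0 − 45.3 = 9.7 dB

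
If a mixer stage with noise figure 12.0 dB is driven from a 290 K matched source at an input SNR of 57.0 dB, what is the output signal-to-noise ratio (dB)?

By definition F = SNR_in/SNR_out, so in dB: SNR_out = SNR_in − NF
SNR_out = 57.0 − 12.0 = 45.0 dB

45.0 dB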